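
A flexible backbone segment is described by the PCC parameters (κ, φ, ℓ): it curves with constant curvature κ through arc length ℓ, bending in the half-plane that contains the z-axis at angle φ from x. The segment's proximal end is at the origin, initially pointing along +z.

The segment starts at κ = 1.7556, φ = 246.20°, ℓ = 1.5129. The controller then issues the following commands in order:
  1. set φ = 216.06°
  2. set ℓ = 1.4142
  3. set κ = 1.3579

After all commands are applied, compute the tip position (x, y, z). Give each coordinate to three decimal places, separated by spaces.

-0.799 -0.582 0.692

initial: κ=1.7556, φ=246.20°, ℓ=1.5129
cmd 1: set φ=216.06° → (κ,φ,ℓ)=(1.7556,216.06°,1.5129) → tip=(-0.8677,-0.6318,0.2658)
cmd 2: set ℓ=1.4142 → (κ,φ,ℓ)=(1.7556,216.06°,1.4142) → tip=(-0.8246,-0.6004,0.3487)
cmd 3: set κ=1.3579 → (κ,φ,ℓ)=(1.3579,216.06°,1.4142) → tip=(-0.7992,-0.5819,0.6919)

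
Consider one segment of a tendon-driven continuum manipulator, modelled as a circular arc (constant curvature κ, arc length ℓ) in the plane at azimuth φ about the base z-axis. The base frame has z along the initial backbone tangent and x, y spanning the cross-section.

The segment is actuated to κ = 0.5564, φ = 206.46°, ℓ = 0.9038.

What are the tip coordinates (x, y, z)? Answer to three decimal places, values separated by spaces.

θ = κ·ℓ = 0.5564 × 0.9038 = 0.50287 rad
ρ = (1 − cos θ)/κ = (1 − 0.87620)/0.5564 = 0.22250
z = sin θ / κ = 0.48195/0.5564 = 0.86619
x = ρ cos φ = 0.22250 × cos(206.46°) = -0.19919
y = ρ sin φ = 0.22250 × sin(206.46°) = -0.09914

-0.199 -0.099 0.866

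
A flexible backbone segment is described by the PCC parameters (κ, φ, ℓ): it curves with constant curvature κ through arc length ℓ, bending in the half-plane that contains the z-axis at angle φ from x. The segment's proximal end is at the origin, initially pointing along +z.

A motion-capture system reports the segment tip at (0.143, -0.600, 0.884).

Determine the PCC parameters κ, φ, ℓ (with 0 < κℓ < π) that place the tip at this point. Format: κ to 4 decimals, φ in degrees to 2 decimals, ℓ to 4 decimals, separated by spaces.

1.0617 283.41 1.1476

ρ = √(x²+y²) = √(0.143² + -0.600²) = 0.61681
φ = atan2(y, x) mod 360° = atan2(-0.600, 0.143) = 283.4054°
|p|² = ρ² + z² = 0.61681² + 0.884² = 1.16190
κ = 2ρ / |p|² = 2×0.61681 / 1.16190 = 1.06171
θ = 2·atan2(ρ, z) = 2·atan2(0.61681, 0.884) = 1.21842 rad
ℓ = θ/κ = 1.21842/1.06171 = 1.14760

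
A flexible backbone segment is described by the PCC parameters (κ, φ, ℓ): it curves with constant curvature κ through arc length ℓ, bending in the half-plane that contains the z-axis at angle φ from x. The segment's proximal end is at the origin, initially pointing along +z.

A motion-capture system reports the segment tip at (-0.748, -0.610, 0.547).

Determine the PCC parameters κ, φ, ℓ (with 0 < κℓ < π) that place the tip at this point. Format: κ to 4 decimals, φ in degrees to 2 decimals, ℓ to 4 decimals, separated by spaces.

1.5684 219.20 1.3456

ρ = √(x²+y²) = √(-0.748² + -0.610²) = 0.96520
φ = atan2(y, x) mod 360° = atan2(-0.610, -0.748) = 219.1975°
|p|² = ρ² + z² = 0.96520² + 0.547² = 1.23081
κ = 2ρ / |p|² = 2×0.96520 / 1.23081 = 1.56839
θ = 2·atan2(ρ, z) = 2·atan2(0.96520, 0.547) = 2.11041 rad
ℓ = θ/κ = 2.11041/1.56839 = 1.34559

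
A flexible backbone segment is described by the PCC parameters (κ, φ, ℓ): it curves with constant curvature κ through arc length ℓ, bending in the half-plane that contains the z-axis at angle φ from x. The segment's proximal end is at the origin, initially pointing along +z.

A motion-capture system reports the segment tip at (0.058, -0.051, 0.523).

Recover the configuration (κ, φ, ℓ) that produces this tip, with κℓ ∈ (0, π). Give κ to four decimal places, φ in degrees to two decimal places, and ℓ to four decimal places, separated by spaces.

ρ = √(x²+y²) = √(0.058² + -0.051²) = 0.07723
φ = atan2(y, x) mod 360° = atan2(-0.051, 0.058) = 318.6745°
|p|² = ρ² + z² = 0.07723² + 0.523² = 0.27949
κ = 2ρ / |p|² = 2×0.07723 / 0.27949 = 0.55267
θ = 2·atan2(ρ, z) = 2·atan2(0.07723, 0.523) = 0.29323 rad
ℓ = θ/κ = 0.29323/0.55267 = 0.53057

0.5527 318.67 0.5306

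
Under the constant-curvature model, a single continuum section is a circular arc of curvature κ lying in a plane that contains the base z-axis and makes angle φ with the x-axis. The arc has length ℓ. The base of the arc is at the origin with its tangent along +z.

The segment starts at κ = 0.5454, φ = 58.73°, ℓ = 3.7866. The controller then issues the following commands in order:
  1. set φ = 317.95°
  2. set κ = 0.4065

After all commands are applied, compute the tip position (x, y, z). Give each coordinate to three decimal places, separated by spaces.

1.769 -1.596 2.459

initial: κ=0.5454, φ=58.73°, ℓ=3.7866
cmd 1: set φ=317.95° → (κ,φ,ℓ)=(0.5454,317.95°,3.7866) → tip=(2.0076,-1.8108,1.6139)
cmd 2: set κ=0.4065 → (κ,φ,ℓ)=(0.4065,317.95°,3.7866) → tip=(1.7691,-1.5957,2.4588)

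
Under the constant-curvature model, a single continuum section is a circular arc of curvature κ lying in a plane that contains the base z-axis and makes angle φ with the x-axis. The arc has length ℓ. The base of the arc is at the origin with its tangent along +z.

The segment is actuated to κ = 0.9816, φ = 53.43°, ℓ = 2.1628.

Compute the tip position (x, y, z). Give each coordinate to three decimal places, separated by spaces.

θ = κ·ℓ = 0.9816 × 2.1628 = 2.12300 rad
ρ = (1 − cos θ)/κ = (1 − -0.52457)/0.9816 = 1.55315
z = sin θ / κ = 0.85137/0.9816 = 0.86733
x = ρ cos φ = 1.55315 × cos(53.43°) = 0.92537
y = ρ sin φ = 1.55315 × sin(53.43°) = 1.24738

0.925 1.247 0.867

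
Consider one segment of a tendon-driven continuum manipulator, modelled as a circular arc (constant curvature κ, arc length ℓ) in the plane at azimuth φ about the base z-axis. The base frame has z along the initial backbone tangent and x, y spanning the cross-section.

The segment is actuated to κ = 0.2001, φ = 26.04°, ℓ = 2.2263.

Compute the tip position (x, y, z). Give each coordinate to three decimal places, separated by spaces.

0.438 0.214 2.153

θ = κ·ℓ = 0.2001 × 2.2263 = 0.44548 rad
ρ = (1 − cos θ)/κ = (1 − 0.90240)/0.2001 = 0.48774
z = sin θ / κ = 0.43089/0.2001 = 2.15339
x = ρ cos φ = 0.48774 × cos(26.04°) = 0.43823
y = ρ sin φ = 0.48774 × sin(26.04°) = 0.21412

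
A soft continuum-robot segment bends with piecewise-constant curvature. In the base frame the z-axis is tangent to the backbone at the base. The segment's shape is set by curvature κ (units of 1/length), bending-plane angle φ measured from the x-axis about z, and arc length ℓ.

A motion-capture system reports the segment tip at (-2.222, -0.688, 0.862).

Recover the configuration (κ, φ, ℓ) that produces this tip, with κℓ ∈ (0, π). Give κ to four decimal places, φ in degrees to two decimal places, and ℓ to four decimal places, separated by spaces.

ρ = √(x²+y²) = √(-2.222² + -0.688²) = 2.32608
φ = atan2(y, x) mod 360° = atan2(-0.688, -2.222) = 197.2041°
|p|² = ρ² + z² = 2.32608² + 0.862² = 6.15367
κ = 2ρ / |p|² = 2×2.32608 / 6.15367 = 0.75600
θ = 2·atan2(ρ, z) = 2·atan2(2.32608, 0.862) = 2.43181 rad
ℓ = θ/κ = 2.43181/0.75600 = 3.21670

0.7560 197.20 3.2167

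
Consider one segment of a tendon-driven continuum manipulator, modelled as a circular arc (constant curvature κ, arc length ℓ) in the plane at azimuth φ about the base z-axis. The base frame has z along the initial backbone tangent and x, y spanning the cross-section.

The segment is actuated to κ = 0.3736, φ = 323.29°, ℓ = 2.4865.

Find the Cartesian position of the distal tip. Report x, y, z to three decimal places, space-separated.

0.861 -0.642 2.144

θ = κ·ℓ = 0.3736 × 2.4865 = 0.92896 rad
ρ = (1 − cos θ)/κ = (1 − 0.59867)/0.3736 = 1.07422
z = sin θ / κ = 0.80100/0.3736 = 2.14399
x = ρ cos φ = 1.07422 × cos(323.29°) = 0.86117
y = ρ sin φ = 1.07422 × sin(323.29°) = -0.64213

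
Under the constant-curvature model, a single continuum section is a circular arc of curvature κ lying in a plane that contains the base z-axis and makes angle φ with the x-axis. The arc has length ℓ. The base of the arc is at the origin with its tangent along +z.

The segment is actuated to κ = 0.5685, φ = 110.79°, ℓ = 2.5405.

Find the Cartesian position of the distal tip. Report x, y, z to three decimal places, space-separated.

θ = κ·ℓ = 0.5685 × 2.5405 = 1.44427 rad
ρ = (1 − cos θ)/κ = (1 − 0.12618)/0.5685 = 1.53705
z = sin θ / κ = 0.99201/0.5685 = 1.74495
x = ρ cos φ = 1.53705 × cos(110.79°) = -0.54557
y = ρ sin φ = 1.53705 × sin(110.79°) = 1.43697

-0.546 1.437 1.745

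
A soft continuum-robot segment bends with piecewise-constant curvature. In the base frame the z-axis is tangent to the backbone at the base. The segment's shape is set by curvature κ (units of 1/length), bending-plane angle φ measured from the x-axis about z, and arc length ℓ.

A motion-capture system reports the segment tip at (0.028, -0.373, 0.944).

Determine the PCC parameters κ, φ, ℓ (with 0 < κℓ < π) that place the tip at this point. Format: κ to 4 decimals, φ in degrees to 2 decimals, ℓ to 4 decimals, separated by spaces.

ρ = √(x²+y²) = √(0.028² + -0.373²) = 0.37405
φ = atan2(y, x) mod 360° = atan2(-0.373, 0.028) = 274.2930°
|p|² = ρ² + z² = 0.37405² + 0.944² = 1.03105
κ = 2ρ / |p|² = 2×0.37405 / 1.03105 = 0.72557
θ = 2·atan2(ρ, z) = 2·atan2(0.37405, 0.944) = 0.75452 rad
ℓ = θ/κ = 0.75452/0.72557 = 1.03990

0.7256 274.29 1.0399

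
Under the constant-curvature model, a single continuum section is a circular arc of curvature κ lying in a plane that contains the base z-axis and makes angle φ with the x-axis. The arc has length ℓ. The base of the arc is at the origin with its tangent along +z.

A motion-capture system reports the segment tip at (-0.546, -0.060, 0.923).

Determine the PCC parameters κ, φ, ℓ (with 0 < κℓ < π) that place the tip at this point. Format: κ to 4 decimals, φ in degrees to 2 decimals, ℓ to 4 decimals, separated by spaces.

0.9523 186.27 1.1275

ρ = √(x²+y²) = √(-0.546² + -0.060²) = 0.54929
φ = atan2(y, x) mod 360° = atan2(-0.060, -0.546) = 186.2711°
|p|² = ρ² + z² = 0.54929² + 0.923² = 1.15365
κ = 2ρ / |p|² = 2×0.54929 / 1.15365 = 0.95226
θ = 2·atan2(ρ, z) = 2·atan2(0.54929, 0.923) = 1.07363 rad
ℓ = θ/κ = 1.07363/0.95226 = 1.12745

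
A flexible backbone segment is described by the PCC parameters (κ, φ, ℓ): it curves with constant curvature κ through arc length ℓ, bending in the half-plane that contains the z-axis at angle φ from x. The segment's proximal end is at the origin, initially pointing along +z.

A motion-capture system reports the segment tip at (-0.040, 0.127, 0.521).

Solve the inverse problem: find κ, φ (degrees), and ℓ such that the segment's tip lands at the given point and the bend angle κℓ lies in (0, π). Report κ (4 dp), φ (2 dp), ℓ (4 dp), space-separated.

ρ = √(x²+y²) = √(-0.040² + 0.127²) = 0.13315
φ = atan2(y, x) mod 360° = atan2(0.127, -0.040) = 107.4824°
|p|² = ρ² + z² = 0.13315² + 0.521² = 0.28917
κ = 2ρ / |p|² = 2×0.13315 / 0.28917 = 0.92091
θ = 2·atan2(ρ, z) = 2·atan2(0.13315, 0.521) = 0.50042 rad
ℓ = θ/κ = 0.50042/0.92091 = 0.54340

0.9209 107.48 0.5434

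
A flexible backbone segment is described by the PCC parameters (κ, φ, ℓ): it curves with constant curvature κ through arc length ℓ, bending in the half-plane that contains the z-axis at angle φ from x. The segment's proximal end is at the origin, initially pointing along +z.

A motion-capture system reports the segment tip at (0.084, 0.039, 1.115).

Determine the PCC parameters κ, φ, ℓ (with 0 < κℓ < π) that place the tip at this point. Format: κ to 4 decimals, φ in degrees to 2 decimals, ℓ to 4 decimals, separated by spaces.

ρ = √(x²+y²) = √(0.084² + 0.039²) = 0.09261
φ = atan2(y, x) mod 360° = atan2(0.039, 0.084) = 24.9048°
|p|² = ρ² + z² = 0.09261² + 1.115² = 1.25180
κ = 2ρ / |p|² = 2×0.09261 / 1.25180 = 0.14797
θ = 2·atan2(ρ, z) = 2·atan2(0.09261, 1.115) = 0.16574 rad
ℓ = θ/κ = 0.16574/0.14797 = 1.12012

0.1480 24.90 1.1201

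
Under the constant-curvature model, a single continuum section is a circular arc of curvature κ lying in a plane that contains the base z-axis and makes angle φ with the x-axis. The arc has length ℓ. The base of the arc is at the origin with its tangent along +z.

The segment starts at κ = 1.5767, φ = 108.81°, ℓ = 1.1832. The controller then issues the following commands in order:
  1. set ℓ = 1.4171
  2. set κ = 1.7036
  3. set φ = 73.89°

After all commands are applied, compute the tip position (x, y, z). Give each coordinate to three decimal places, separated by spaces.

0.285 0.985 0.390

initial: κ=1.5767, φ=108.81°, ℓ=1.1832
cmd 1: set ℓ=1.4171 → (κ,φ,ℓ)=(1.5767,108.81°,1.4171) → tip=(-0.3305,0.9701,0.4997)
cmd 2: set κ=1.7036 → (κ,φ,ℓ)=(1.7036,108.81°,1.4171) → tip=(-0.3306,0.9706,0.3903)
cmd 3: set φ=73.89° → (κ,φ,ℓ)=(1.7036,73.89°,1.4171) → tip=(0.2845,0.9851,0.3903)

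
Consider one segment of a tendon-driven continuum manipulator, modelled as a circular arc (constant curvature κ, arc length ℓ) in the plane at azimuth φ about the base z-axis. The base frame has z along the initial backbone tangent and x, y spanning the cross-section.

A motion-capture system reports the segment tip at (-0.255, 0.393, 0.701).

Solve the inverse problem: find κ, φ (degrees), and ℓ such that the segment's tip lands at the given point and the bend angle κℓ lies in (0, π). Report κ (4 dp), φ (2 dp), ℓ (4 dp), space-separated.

ρ = √(x²+y²) = √(-0.255² + 0.393²) = 0.46848
φ = atan2(y, x) mod 360° = atan2(0.393, -0.255) = 122.9777°
|p|² = ρ² + z² = 0.46848² + 0.701² = 0.71087
κ = 2ρ / |p|² = 2×0.46848 / 0.71087 = 1.31804
θ = 2·atan2(ρ, z) = 2·atan2(0.46848, 0.701) = 1.17827 rad
ℓ = θ/κ = 1.17827/1.31804 = 0.89396

1.3180 122.98 0.8940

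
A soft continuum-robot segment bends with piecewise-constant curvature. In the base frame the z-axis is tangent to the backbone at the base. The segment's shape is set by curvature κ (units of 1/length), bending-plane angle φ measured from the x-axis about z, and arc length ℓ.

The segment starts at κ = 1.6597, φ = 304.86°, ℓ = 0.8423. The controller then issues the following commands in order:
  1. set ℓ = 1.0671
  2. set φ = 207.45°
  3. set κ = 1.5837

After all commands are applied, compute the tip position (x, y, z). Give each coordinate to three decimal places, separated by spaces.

initial: κ=1.6597, φ=304.86°, ℓ=0.8423
cmd 1: set ℓ=1.0671 → (κ,φ,ℓ)=(1.6597,304.86°,1.0671) → tip=(0.4129,-0.5927,0.5905)
cmd 2: set φ=207.45° → (κ,φ,ℓ)=(1.6597,207.45°,1.0671) → tip=(-0.6410,-0.3330,0.5905)
cmd 3: set κ=1.5837 → (κ,φ,ℓ)=(1.5837,207.45°,1.0671) → tip=(-0.6270,-0.3257,0.6270)

-0.627 -0.326 0.627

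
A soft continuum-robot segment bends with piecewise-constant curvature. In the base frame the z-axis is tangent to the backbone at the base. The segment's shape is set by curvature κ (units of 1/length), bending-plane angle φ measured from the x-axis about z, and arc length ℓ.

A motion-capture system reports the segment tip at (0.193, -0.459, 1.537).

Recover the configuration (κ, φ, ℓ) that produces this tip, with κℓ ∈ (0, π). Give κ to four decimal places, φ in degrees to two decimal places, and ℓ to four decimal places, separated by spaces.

ρ = √(x²+y²) = √(0.193² + -0.459²) = 0.49793
φ = atan2(y, x) mod 360° = atan2(-0.459, 0.193) = 292.8057°
|p|² = ρ² + z² = 0.49793² + 1.537² = 2.61030
κ = 2ρ / |p|² = 2×0.49793 / 2.61030 = 0.38151
θ = 2·atan2(ρ, z) = 2·atan2(0.49793, 1.537) = 0.62658 rad
ℓ = θ/κ = 0.62658/0.38151 = 1.64238

0.3815 292.81 1.6424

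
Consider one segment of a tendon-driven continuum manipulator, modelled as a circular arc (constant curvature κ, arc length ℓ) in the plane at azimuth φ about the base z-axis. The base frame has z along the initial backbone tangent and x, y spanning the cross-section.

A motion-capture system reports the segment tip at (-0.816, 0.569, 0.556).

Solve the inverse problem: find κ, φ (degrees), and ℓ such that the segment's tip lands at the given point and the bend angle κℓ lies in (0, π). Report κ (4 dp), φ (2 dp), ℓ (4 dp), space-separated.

1.5319 145.11 1.3854

ρ = √(x²+y²) = √(-0.816² + 0.569²) = 0.99479
φ = atan2(y, x) mod 360° = atan2(0.569, -0.816) = 145.1118°
|p|² = ρ² + z² = 0.99479² + 0.556² = 1.29875
κ = 2ρ / |p|² = 2×0.99479 / 1.29875 = 1.53192
θ = 2·atan2(ρ, z) = 2·atan2(0.99479, 0.556) = 2.12228 rad
ℓ = θ/κ = 2.12228/1.53192 = 1.38537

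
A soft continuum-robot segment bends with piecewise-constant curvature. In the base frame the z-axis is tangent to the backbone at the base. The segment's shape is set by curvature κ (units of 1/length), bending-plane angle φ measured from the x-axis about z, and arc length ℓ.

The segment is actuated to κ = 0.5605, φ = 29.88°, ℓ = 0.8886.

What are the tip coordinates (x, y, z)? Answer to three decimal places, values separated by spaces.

θ = κ·ℓ = 0.5605 × 0.8886 = 0.49806 rad
ρ = (1 − cos θ)/κ = (1 − 0.87851)/0.5605 = 0.21675
z = sin θ / κ = 0.47772/0.5605 = 0.85231
x = ρ cos φ = 0.21675 × cos(29.88°) = 0.18794
y = ρ sin φ = 0.21675 × sin(29.88°) = 0.10798

0.188 0.108 0.852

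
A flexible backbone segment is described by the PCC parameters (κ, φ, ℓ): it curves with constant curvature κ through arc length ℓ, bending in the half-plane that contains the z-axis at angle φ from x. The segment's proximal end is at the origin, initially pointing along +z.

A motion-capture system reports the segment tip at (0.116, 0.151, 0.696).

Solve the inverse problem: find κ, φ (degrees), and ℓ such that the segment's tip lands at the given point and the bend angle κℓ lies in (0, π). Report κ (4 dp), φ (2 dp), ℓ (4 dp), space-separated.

0.7314 52.47 0.7302

ρ = √(x²+y²) = √(0.116² + 0.151²) = 0.19041
φ = atan2(y, x) mod 360° = atan2(0.151, 0.116) = 52.4681°
|p|² = ρ² + z² = 0.19041² + 0.696² = 0.52067
κ = 2ρ / |p|² = 2×0.19041 / 0.52067 = 0.73141
θ = 2·atan2(ρ, z) = 2·atan2(0.19041, 0.696) = 0.53409 rad
ℓ = θ/κ = 0.53409/0.73141 = 0.73023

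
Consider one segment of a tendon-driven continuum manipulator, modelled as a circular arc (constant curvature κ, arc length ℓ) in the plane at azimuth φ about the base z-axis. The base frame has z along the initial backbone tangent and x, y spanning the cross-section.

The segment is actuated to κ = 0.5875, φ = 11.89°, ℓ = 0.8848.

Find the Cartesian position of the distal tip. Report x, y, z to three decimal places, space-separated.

θ = κ·ℓ = 0.5875 × 0.8848 = 0.51982 rad
ρ = (1 − cos θ)/κ = (1 − 0.86791)/0.5875 = 0.22484
z = sin θ / κ = 0.49672/0.5875 = 0.84549
x = ρ cos φ = 0.22484 × cos(11.89°) = 0.22001
y = ρ sin φ = 0.22484 × sin(11.89°) = 0.04632

0.220 0.046 0.845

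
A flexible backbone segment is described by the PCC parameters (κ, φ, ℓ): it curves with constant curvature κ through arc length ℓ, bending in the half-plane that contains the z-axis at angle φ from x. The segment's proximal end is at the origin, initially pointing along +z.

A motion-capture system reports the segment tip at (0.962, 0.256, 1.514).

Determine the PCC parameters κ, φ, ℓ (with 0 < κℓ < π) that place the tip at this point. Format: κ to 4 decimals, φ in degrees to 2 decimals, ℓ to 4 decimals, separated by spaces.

ρ = √(x²+y²) = √(0.962² + 0.256²) = 0.99548
φ = atan2(y, x) mod 360° = atan2(0.256, 0.962) = 14.9018°
|p|² = ρ² + z² = 0.99548² + 1.514² = 3.28318
κ = 2ρ / |p|² = 2×0.99548 / 3.28318 = 0.60641
θ = 2·atan2(ρ, z) = 2·atan2(0.99548, 1.514) = 1.16328 rad
ℓ = θ/κ = 1.16328/0.60641 = 1.91830

0.6064 14.90 1.9183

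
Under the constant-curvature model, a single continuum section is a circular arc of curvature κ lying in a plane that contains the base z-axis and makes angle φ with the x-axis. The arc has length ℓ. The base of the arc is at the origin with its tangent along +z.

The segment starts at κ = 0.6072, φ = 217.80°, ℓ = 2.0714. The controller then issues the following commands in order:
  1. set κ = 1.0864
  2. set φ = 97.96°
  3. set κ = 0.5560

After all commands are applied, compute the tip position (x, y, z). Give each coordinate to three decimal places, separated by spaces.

-0.148 1.056 1.643

initial: κ=0.6072, φ=217.80°, ℓ=2.0714
cmd 1: set κ=1.0864 → (κ,φ,ℓ)=(1.0864,217.80°,2.0714) → tip=(-1.1844,-0.9187,0.7160)
cmd 2: set φ=97.96° → (κ,φ,ℓ)=(1.0864,97.96°,2.0714) → tip=(-0.2076,1.4845,0.7160)
cmd 3: set κ=0.5560 → (κ,φ,ℓ)=(0.5560,97.96°,2.0714) → tip=(-0.1477,1.0564,1.6429)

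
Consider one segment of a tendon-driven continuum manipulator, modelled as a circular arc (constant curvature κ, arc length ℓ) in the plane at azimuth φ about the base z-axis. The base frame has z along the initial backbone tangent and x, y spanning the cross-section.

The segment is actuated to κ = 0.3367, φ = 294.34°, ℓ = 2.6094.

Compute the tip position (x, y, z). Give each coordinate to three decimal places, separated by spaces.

θ = κ·ℓ = 0.3367 × 2.6094 = 0.87858 rad
ρ = (1 − cos θ)/κ = (1 − 0.63824)/0.3367 = 1.07442
z = sin θ / κ = 0.76984/0.3367 = 2.28642
x = ρ cos φ = 1.07442 × cos(294.34°) = 0.44282
y = ρ sin φ = 1.07442 × sin(294.34°) = -0.97893

0.443 -0.979 2.286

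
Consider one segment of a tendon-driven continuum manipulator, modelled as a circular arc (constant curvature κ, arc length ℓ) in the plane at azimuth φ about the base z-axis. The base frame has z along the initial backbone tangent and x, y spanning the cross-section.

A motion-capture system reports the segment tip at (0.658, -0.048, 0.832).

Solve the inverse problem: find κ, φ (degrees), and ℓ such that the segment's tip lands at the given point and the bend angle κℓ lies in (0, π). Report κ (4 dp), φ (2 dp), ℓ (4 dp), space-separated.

ρ = √(x²+y²) = √(0.658² + -0.048²) = 0.65975
φ = atan2(y, x) mod 360° = atan2(-0.048, 0.658) = 355.8278°
|p|² = ρ² + z² = 0.65975² + 0.832² = 1.12749
κ = 2ρ / |p|² = 2×0.65975 / 1.12749 = 1.17029
θ = 2·atan2(ρ, z) = 2·atan2(0.65975, 0.832) = 1.34088 rad
ℓ = θ/κ = 1.34088/1.17029 = 1.14576

1.1703 355.83 1.1458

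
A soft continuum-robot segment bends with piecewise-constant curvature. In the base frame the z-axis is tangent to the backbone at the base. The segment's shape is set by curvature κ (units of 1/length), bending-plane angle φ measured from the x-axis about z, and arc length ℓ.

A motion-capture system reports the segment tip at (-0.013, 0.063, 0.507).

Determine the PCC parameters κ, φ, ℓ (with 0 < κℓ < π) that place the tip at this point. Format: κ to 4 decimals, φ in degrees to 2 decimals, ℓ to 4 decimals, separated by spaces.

0.4926 101.66 0.5124

ρ = √(x²+y²) = √(-0.013² + 0.063²) = 0.06433
φ = atan2(y, x) mod 360° = atan2(0.063, -0.013) = 101.6593°
|p|² = ρ² + z² = 0.06433² + 0.507² = 0.26119
κ = 2ρ / |p|² = 2×0.06433 / 0.26119 = 0.49258
θ = 2·atan2(ρ, z) = 2·atan2(0.06433, 0.507) = 0.25241 rad
ℓ = θ/κ = 0.25241/0.49258 = 0.51242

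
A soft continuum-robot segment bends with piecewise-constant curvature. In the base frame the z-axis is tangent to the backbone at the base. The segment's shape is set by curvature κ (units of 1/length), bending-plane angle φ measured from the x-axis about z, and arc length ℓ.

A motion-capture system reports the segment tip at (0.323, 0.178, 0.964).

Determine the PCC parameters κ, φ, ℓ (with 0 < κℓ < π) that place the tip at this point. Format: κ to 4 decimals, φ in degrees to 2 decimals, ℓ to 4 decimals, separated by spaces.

0.6924 28.86 1.0555

ρ = √(x²+y²) = √(0.323² + 0.178²) = 0.36880
φ = atan2(y, x) mod 360° = atan2(0.178, 0.323) = 28.8584°
|p|² = ρ² + z² = 0.36880² + 0.964² = 1.06531
κ = 2ρ / |p|² = 2×0.36880 / 1.06531 = 0.69238
θ = 2·atan2(ρ, z) = 2·atan2(0.36880, 0.964) = 0.73079 rad
ℓ = θ/κ = 0.73079/0.69238 = 1.05547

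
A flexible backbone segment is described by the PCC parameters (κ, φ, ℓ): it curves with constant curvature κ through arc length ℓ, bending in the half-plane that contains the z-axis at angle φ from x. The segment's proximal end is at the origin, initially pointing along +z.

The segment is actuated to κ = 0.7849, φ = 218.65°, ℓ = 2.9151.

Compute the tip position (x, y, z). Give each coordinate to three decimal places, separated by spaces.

-1.649 -1.319 0.960

θ = κ·ℓ = 0.7849 × 2.9151 = 2.28806 rad
ρ = (1 − cos θ)/κ = (1 − -0.65733)/0.7849 = 2.11151
z = sin θ / κ = 0.75361/0.7849 = 0.96013
x = ρ cos φ = 2.11151 × cos(218.65°) = -1.64904
y = ρ sin φ = 2.11151 × sin(218.65°) = -1.31877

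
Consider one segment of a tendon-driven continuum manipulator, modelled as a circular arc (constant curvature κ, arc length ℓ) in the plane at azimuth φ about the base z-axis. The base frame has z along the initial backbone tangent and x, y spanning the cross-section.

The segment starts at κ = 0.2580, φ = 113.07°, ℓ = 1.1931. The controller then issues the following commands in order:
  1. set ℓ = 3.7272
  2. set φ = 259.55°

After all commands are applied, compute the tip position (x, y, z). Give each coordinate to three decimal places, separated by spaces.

-0.301 -1.631 3.179

initial: κ=0.2580, φ=113.07°, ℓ=1.1931
cmd 1: set ℓ=3.7272 → (κ,φ,ℓ)=(0.2580,113.07°,3.7272) → tip=(-0.6498,1.5256,3.1788)
cmd 2: set φ=259.55° → (κ,φ,ℓ)=(0.2580,259.55°,3.7272) → tip=(-0.3008,-1.6307,3.1788)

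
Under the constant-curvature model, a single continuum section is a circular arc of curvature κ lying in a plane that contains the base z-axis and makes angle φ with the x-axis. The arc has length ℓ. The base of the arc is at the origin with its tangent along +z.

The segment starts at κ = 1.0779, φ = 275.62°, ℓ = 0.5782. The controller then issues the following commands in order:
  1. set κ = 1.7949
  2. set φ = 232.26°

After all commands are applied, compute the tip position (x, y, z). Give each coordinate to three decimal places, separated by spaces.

-0.168 -0.217 0.480

initial: κ=1.0779, φ=275.62°, ℓ=0.5782
cmd 1: set κ=1.7949 → (κ,φ,ℓ)=(1.7949,275.62°,0.5782) → tip=(0.0268,-0.2727,0.4799)
cmd 2: set φ=232.26° → (κ,φ,ℓ)=(1.7949,232.26°,0.5782) → tip=(-0.1677,-0.2167,0.4799)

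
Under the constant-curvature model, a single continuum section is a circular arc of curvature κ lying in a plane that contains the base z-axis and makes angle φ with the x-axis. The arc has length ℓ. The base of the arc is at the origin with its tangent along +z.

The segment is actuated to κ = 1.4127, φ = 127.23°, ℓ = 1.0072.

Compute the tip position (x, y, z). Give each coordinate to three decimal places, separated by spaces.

-0.365 0.481 0.700

θ = κ·ℓ = 1.4127 × 1.0072 = 1.42287 rad
ρ = (1 − cos θ)/κ = (1 − 0.14739)/1.4127 = 0.60354
z = sin θ / κ = 0.98908/1.4127 = 0.70013
x = ρ cos φ = 0.60354 × cos(127.23°) = -0.36515
y = ρ sin φ = 0.60354 × sin(127.23°) = 0.48054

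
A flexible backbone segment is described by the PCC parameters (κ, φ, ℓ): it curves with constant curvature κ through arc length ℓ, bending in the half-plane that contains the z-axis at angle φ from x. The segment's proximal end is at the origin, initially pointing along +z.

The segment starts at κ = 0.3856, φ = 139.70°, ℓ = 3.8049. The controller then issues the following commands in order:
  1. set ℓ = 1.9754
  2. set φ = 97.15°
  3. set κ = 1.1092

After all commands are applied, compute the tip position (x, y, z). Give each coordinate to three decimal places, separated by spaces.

-0.177 1.415 0.734

initial: κ=0.3856, φ=139.70°, ℓ=3.8049
cmd 1: set ℓ=1.9754 → (κ,φ,ℓ)=(0.3856,139.70°,1.9754) → tip=(-0.5466,0.4635,1.7898)
cmd 2: set φ=97.15° → (κ,φ,ℓ)=(0.3856,97.15°,1.9754) → tip=(-0.0892,0.7111,1.7898)
cmd 3: set κ=1.1092 → (κ,φ,ℓ)=(1.1092,97.15°,1.9754) → tip=(-0.1774,1.4145,0.7336)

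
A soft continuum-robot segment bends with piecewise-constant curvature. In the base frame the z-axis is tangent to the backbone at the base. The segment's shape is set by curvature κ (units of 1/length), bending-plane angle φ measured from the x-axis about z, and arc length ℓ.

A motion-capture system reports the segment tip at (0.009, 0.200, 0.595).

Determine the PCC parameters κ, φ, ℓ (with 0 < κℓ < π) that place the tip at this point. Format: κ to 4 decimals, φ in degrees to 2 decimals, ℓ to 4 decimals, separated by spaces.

ρ = √(x²+y²) = √(0.009² + 0.200²) = 0.20020
φ = atan2(y, x) mod 360° = atan2(0.200, 0.009) = 87.4234°
|p|² = ρ² + z² = 0.20020² + 0.595² = 0.39411
κ = 2ρ / |p|² = 2×0.20020 / 0.39411 = 1.01598
θ = 2·atan2(ρ, z) = 2·atan2(0.20020, 0.595) = 0.64915 rad
ℓ = θ/κ = 0.64915/1.01598 = 0.63894

1.0160 87.42 0.6389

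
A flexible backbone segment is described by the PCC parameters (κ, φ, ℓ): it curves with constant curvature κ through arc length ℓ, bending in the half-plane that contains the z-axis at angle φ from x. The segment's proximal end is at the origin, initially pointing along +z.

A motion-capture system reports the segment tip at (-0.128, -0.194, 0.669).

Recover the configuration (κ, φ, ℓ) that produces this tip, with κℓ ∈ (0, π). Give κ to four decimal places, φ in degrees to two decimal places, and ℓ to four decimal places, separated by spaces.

0.9268 236.58 0.7216

ρ = √(x²+y²) = √(-0.128² + -0.194²) = 0.23242
φ = atan2(y, x) mod 360° = atan2(-0.194, -0.128) = 236.5834°
|p|² = ρ² + z² = 0.23242² + 0.669² = 0.50158
κ = 2ρ / |p|² = 2×0.23242 / 0.50158 = 0.92676
θ = 2·atan2(ρ, z) = 2·atan2(0.23242, 0.669) = 0.66874 rad
ℓ = θ/κ = 0.66874/0.92676 = 0.72160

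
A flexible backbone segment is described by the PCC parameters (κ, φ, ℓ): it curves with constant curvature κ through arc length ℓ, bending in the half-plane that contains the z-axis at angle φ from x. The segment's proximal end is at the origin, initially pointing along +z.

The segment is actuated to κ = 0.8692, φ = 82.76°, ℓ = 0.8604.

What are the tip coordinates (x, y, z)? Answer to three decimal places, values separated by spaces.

θ = κ·ℓ = 0.8692 × 0.8604 = 0.74786 rad
ρ = (1 − cos θ)/κ = (1 − 0.73315)/0.8692 = 0.30701
z = sin θ / κ = 0.68007/0.8692 = 0.78241
x = ρ cos φ = 0.30701 × cos(82.76°) = 0.03869
y = ρ sin φ = 0.30701 × sin(82.76°) = 0.30456

0.039 0.305 0.782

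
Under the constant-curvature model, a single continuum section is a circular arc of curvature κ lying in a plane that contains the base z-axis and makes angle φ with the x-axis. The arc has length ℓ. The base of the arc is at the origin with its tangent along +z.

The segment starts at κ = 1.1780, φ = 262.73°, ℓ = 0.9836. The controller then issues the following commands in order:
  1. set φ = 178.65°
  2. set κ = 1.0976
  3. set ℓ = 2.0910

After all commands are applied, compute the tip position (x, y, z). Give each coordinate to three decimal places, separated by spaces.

initial: κ=1.1780, φ=262.73°, ℓ=0.9836
cmd 1: set φ=178.65° → (κ,φ,ℓ)=(1.1780,178.65°,0.9836) → tip=(-0.5087,0.0120,0.7778)
cmd 2: set κ=1.0976 → (κ,φ,ℓ)=(1.0976,178.65°,0.9836) → tip=(-0.4812,0.0113,0.8034)
cmd 3: set ℓ=2.0910 → (κ,φ,ℓ)=(1.0976,178.65°,2.0910) → tip=(-1.5143,0.0357,0.6824)

-1.514 0.036 0.682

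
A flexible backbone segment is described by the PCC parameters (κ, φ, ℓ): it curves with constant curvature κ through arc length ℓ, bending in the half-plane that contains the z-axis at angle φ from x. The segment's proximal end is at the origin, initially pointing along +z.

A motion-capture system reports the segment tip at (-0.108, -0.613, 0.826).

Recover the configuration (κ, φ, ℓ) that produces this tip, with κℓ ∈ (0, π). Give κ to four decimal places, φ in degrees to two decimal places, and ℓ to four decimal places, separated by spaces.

1.1638 260.01 1.1098

ρ = √(x²+y²) = √(-0.108² + -0.613²) = 0.62244
φ = atan2(y, x) mod 360° = atan2(-0.613, -0.108) = 260.0080°
|p|² = ρ² + z² = 0.62244² + 0.826² = 1.06971
κ = 2ρ / |p|² = 2×0.62244 / 1.06971 = 1.16376
θ = 2·atan2(ρ, z) = 2·atan2(0.62244, 0.826) = 1.29155 rad
ℓ = θ/κ = 1.29155/1.16376 = 1.10981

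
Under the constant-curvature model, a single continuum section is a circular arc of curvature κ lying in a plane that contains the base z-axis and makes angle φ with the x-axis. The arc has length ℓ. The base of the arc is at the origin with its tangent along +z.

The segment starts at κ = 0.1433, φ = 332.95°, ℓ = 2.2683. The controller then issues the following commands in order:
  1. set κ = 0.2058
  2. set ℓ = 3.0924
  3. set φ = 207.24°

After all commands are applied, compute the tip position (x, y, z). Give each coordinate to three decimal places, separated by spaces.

initial: κ=0.1433, φ=332.95°, ℓ=2.2683
cmd 1: set κ=0.2058 → (κ,φ,ℓ)=(0.2058,332.95°,2.2683) → tip=(0.4630,-0.2364,2.1868)
cmd 2: set ℓ=3.0924 → (κ,φ,ℓ)=(0.2058,332.95°,3.0924) → tip=(0.8472,-0.4326,2.8878)
cmd 3: set φ=207.24° → (κ,φ,ℓ)=(0.2058,207.24°,3.0924) → tip=(-0.8458,-0.4354,2.8878)

-0.846 -0.435 2.888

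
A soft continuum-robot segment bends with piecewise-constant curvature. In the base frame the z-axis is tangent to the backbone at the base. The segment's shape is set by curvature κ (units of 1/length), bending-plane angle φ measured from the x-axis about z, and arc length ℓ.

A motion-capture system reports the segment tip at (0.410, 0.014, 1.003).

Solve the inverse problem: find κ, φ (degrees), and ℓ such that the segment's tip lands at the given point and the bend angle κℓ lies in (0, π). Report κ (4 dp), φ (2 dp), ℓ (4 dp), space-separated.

0.6987 1.96 1.1114

ρ = √(x²+y²) = √(0.410² + 0.014²) = 0.41024
φ = atan2(y, x) mod 360° = atan2(0.014, 0.410) = 1.9557°
|p|² = ρ² + z² = 0.41024² + 1.003² = 1.17430
κ = 2ρ / |p|² = 2×0.41024 / 1.17430 = 0.69869
θ = 2·atan2(ρ, z) = 2·atan2(0.41024, 1.003) = 0.77650 rad
ℓ = θ/κ = 0.77650/0.69869 = 1.11136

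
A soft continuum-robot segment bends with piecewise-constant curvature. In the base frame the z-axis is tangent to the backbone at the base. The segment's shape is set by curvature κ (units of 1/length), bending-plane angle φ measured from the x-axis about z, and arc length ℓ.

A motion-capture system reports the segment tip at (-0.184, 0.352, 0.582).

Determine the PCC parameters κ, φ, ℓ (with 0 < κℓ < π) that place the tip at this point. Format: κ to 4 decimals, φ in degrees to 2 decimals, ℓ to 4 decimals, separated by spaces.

1.6000 117.60 0.7486

ρ = √(x²+y²) = √(-0.184² + 0.352²) = 0.39719
φ = atan2(y, x) mod 360° = atan2(0.352, -0.184) = 117.5973°
|p|² = ρ² + z² = 0.39719² + 0.582² = 0.49648
κ = 2ρ / |p|² = 2×0.39719 / 0.49648 = 1.60001
θ = 2·atan2(ρ, z) = 2·atan2(0.39719, 0.582) = 1.19771 rad
ℓ = θ/κ = 1.19771/1.60001 = 0.74856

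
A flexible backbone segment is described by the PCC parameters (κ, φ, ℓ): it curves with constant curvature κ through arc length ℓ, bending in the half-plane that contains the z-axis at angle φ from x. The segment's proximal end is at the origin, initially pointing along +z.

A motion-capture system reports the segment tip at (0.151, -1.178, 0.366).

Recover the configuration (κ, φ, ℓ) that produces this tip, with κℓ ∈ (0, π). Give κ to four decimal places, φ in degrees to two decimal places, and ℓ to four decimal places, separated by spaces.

1.5380 277.30 1.6540

ρ = √(x²+y²) = √(0.151² + -1.178²) = 1.18764
φ = atan2(y, x) mod 360° = atan2(-1.178, 0.151) = 277.3045°
|p|² = ρ² + z² = 1.18764² + 0.366² = 1.54444
κ = 2ρ / |p|² = 2×1.18764 / 1.54444 = 1.53795
θ = 2·atan2(ρ, z) = 2·atan2(1.18764, 0.366) = 2.54371 rad
ℓ = θ/κ = 2.54371/1.53795 = 1.65396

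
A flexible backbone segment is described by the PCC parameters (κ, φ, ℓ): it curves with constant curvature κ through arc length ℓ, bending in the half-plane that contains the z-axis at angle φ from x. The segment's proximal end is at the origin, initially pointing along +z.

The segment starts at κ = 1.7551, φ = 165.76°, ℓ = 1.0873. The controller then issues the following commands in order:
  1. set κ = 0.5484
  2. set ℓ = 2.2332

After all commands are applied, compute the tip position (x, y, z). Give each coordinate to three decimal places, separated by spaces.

-1.168 0.296 1.715

initial: κ=1.7551, φ=165.76°, ℓ=1.0873
cmd 1: set κ=0.5484 → (κ,φ,ℓ)=(0.5484,165.76°,1.0873) → tip=(-0.3050,0.0774,1.0240)
cmd 2: set ℓ=2.2332 → (κ,φ,ℓ)=(0.5484,165.76°,2.2332) → tip=(-1.1679,0.2964,1.7154)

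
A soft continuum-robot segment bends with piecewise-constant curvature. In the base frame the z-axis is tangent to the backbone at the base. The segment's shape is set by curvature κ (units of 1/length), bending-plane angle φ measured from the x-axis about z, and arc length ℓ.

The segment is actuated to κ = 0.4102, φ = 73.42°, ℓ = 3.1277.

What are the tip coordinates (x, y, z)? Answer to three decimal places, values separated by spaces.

θ = κ·ℓ = 0.4102 × 3.1277 = 1.28298 rad
ρ = (1 − cos θ)/κ = (1 − 0.28386)/0.4102 = 1.74584
z = sin θ / κ = 0.95887/0.4102 = 2.33756
x = ρ cos φ = 1.74584 × cos(73.42°) = 0.49818
y = ρ sin φ = 1.74584 × sin(73.42°) = 1.67325

0.498 1.673 2.338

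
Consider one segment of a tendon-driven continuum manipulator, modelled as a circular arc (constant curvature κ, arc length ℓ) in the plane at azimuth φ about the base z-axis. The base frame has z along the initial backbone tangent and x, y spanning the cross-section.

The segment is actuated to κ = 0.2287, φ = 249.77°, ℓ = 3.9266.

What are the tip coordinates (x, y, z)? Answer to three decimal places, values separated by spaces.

-0.570 -1.546 3.420

θ = κ·ℓ = 0.2287 × 3.9266 = 0.89801 rad
ρ = (1 − cos θ)/κ = (1 − 0.62316)/0.2287 = 1.64773
z = sin θ / κ = 0.78209/0.2287 = 3.41972
x = ρ cos φ = 1.64773 × cos(249.77°) = -0.56977
y = ρ sin φ = 1.64773 × sin(249.77°) = -1.54608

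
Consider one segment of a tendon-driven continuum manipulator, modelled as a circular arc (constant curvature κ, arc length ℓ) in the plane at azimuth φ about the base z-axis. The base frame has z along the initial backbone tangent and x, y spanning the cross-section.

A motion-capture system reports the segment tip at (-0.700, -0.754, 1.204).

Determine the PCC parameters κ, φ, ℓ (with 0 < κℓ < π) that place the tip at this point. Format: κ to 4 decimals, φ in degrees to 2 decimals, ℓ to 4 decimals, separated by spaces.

0.8204 227.13 1.7238

ρ = √(x²+y²) = √(-0.700² + -0.754²) = 1.02884
φ = atan2(y, x) mod 360° = atan2(-0.754, -0.700) = 227.1269°
|p|² = ρ² + z² = 1.02884² + 1.204² = 2.50813
κ = 2ρ / |p|² = 2×1.02884 / 2.50813 = 0.82041
θ = 2·atan2(ρ, z) = 2·atan2(1.02884, 1.204) = 1.41422 rad
ℓ = θ/κ = 1.41422/0.82041 = 1.72381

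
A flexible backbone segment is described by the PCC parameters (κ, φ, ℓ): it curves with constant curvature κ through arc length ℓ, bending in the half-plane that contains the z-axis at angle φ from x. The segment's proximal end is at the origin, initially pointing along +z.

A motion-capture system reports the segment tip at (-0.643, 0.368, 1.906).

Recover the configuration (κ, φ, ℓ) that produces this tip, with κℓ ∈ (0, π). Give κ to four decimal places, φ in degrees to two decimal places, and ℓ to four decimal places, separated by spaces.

0.3543 150.22 2.0925

ρ = √(x²+y²) = √(-0.643² + 0.368²) = 0.74086
φ = atan2(y, x) mod 360° = atan2(0.368, -0.643) = 150.2167°
|p|² = ρ² + z² = 0.74086² + 1.906² = 4.18171
κ = 2ρ / |p|² = 2×0.74086 / 4.18171 = 0.35433
θ = 2·atan2(ρ, z) = 2·atan2(0.74086, 1.906) = 0.74145 rad
ℓ = θ/κ = 0.74145/0.35433 = 2.09253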